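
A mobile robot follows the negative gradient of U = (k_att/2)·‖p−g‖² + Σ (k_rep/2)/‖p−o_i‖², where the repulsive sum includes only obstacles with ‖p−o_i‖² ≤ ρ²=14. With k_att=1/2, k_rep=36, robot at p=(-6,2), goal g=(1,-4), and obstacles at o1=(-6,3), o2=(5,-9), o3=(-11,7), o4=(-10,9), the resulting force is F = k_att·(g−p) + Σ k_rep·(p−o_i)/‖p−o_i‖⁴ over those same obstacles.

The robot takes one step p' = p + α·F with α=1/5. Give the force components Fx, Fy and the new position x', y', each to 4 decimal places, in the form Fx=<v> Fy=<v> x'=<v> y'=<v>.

Fx=3.5000 Fy=-39.0000 x'=-5.3000 y'=-5.8000

F_att = 1/2·(g−p) = 1/2·(7,-6) = (3.5000,-3.0000)
o1: d²=1 ≤ ρ²=14; F_rep = 36·(0,-1)/1² = (0.0000,-36.0000)
o2: d²=242 > ρ²=14 → inactive
o3: d²=50 > ρ²=14 → inactive
o4: d²=65 > ρ²=14 → inactive
F = F_att + ΣF_rep = (3.5000,-39.0000)
p' = p + 1/5·F = (-5.3000,-5.8000)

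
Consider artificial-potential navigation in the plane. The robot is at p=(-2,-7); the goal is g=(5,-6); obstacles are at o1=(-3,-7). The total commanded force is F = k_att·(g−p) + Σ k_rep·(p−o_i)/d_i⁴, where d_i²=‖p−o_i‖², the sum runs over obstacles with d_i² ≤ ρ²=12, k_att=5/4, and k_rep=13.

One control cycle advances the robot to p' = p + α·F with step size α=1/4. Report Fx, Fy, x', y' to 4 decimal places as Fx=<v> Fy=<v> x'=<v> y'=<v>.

F_att = 5/4·(g−p) = 5/4·(7,1) = (8.7500,1.2500)
o1: d²=1 ≤ ρ²=12; F_rep = 13·(1,0)/1² = (13.0000,0.0000)
F = F_att + ΣF_rep = (21.7500,1.2500)
p' = p + 1/4·F = (3.4375,-6.6875)

Fx=21.7500 Fy=1.2500 x'=3.4375 y'=-6.6875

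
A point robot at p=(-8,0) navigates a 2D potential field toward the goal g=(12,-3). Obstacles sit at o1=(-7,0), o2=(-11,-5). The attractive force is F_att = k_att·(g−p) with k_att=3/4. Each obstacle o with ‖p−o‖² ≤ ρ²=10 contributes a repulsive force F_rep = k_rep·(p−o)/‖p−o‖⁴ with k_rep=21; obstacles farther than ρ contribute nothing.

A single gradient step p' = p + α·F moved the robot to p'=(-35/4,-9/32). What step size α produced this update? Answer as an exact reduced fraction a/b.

α = 1/8

F_att = 3/4·(g−p) = 3/4·(20,-3) = (15.0000,-2.2500)
o1: d²=1 ≤ ρ²=10; F_rep = 21·(-1,0)/1² = (-21.0000,0.0000)
o2: d²=34 > ρ²=10 → inactive
F = F_att + ΣF_rep = (-6.0000,-2.2500)
Δp = p'−p = (-0.7500,-0.2812); α = Δx/Fx = (-3/4) / (-6) = 1/8
check: Δy/Fy = (-9/32) / (-9/4) = 1/8 ✓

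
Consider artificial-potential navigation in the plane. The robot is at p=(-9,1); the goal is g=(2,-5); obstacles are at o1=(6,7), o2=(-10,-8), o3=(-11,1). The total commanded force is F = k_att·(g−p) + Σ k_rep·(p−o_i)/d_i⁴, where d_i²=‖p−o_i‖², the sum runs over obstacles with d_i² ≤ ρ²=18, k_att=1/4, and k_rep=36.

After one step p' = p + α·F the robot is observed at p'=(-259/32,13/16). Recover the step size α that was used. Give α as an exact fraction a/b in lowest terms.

α = 1/8

F_att = 1/4·(g−p) = 1/4·(11,-6) = (2.7500,-1.5000)
o1: d²=261 > ρ²=18 → inactive
o2: d²=82 > ρ²=18 → inactive
o3: d²=4 ≤ ρ²=18; F_rep = 36·(2,0)/4² = (4.5000,0.0000)
F = F_att + ΣF_rep = (7.2500,-1.5000)
Δp = p'−p = (0.9062,-0.1875); α = Δx/Fx = (29/32) / (29/4) = 1/8
check: Δy/Fy = (-3/16) / (-3/2) = 1/8 ✓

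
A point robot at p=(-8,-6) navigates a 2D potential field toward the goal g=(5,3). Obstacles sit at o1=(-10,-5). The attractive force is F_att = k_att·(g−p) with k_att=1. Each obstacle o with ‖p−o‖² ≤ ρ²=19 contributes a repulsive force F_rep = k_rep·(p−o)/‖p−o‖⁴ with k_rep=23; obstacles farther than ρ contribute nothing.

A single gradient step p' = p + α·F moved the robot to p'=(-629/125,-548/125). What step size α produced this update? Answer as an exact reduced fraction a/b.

α = 1/5

F_att = 1·(g−p) = 1·(13,9) = (13.0000,9.0000)
o1: d²=5 ≤ ρ²=19; F_rep = 23·(2,-1)/5² = (1.8400,-0.9200)
F = F_att + ΣF_rep = (14.8400,8.0800)
Δp = p'−p = (2.9680,1.6160); α = Δx/Fx = (371/125) / (371/25) = 1/5
check: Δy/Fy = (202/125) / (202/25) = 1/5 ✓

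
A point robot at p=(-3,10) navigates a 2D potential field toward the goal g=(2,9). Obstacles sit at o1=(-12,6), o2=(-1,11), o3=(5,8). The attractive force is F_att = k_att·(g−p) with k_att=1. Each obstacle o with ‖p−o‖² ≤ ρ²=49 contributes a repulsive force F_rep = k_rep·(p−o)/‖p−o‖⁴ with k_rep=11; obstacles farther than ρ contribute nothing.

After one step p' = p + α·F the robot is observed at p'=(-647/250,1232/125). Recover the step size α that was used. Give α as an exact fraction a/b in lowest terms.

F_att = 1·(g−p) = 1·(5,-1) = (5.0000,-1.0000)
o1: d²=97 > ρ²=49 → inactive
o2: d²=5 ≤ ρ²=49; F_rep = 11·(-2,-1)/5² = (-0.8800,-0.4400)
o3: d²=68 > ρ²=49 → inactive
F = F_att + ΣF_rep = (4.1200,-1.4400)
Δp = p'−p = (0.4120,-0.1440); α = Δx/Fx = (103/250) / (103/25) = 1/10
check: Δy/Fy = (-18/125) / (-36/25) = 1/10 ✓

α = 1/10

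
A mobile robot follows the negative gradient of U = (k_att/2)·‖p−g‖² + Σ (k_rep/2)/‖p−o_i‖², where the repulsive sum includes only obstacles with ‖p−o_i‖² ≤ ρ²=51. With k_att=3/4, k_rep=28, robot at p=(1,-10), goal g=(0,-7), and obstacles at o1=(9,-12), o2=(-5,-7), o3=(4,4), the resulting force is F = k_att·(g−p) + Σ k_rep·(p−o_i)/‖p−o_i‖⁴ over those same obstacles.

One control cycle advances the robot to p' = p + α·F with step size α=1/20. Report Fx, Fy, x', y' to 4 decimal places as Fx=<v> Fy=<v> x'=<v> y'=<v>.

F_att = 3/4·(g−p) = 3/4·(-1,3) = (-0.7500,2.2500)
o1: d²=68 > ρ²=51 → inactive
o2: d²=45 ≤ ρ²=51; F_rep = 28·(6,-3)/45² = (0.0830,-0.0415)
o3: d²=205 > ρ²=51 → inactive
F = F_att + ΣF_rep = (-0.6670,2.2085)
p' = p + 1/20·F = (0.9666,-9.8896)

Fx=-0.6670 Fy=2.2085 x'=0.9666 y'=-9.8896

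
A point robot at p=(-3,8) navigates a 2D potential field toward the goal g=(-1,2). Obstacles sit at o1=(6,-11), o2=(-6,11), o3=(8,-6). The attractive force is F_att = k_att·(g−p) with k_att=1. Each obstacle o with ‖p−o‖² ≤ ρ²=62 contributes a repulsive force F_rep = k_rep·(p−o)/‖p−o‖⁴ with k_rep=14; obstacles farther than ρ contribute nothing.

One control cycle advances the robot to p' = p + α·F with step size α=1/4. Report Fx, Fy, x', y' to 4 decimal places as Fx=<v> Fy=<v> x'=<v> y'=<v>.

Fx=2.1296 Fy=-6.1296 x'=-2.4676 y'=6.4676

F_att = 1·(g−p) = 1·(2,-6) = (2.0000,-6.0000)
o1: d²=442 > ρ²=62 → inactive
o2: d²=18 ≤ ρ²=62; F_rep = 14·(3,-3)/18² = (0.1296,-0.1296)
o3: d²=317 > ρ²=62 → inactive
F = F_att + ΣF_rep = (2.1296,-6.1296)
p' = p + 1/4·F = (-2.4676,6.4676)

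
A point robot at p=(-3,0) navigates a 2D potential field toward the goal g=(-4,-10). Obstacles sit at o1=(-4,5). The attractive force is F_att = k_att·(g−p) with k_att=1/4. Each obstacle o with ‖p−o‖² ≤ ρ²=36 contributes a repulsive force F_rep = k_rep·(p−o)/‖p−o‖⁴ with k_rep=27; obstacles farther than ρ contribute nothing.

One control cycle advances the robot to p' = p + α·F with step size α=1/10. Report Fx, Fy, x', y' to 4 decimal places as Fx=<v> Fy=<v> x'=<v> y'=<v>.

Fx=-0.2101 Fy=-2.6997 x'=-3.0210 y'=-0.2700

F_att = 1/4·(g−p) = 1/4·(-1,-10) = (-0.2500,-2.5000)
o1: d²=26 ≤ ρ²=36; F_rep = 27·(1,-5)/26² = (0.0399,-0.1997)
F = F_att + ΣF_rep = (-0.2101,-2.6997)
p' = p + 1/10·F = (-3.0210,-0.2700)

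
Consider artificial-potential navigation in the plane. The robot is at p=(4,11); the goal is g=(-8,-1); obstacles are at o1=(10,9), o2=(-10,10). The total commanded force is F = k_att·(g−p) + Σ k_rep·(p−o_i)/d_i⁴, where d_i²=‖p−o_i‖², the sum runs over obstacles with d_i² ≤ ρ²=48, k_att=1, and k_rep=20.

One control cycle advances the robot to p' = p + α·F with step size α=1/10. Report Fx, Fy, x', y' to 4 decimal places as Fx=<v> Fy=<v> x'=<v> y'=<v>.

Fx=-12.0750 Fy=-11.9750 x'=2.7925 y'=9.8025

F_att = 1·(g−p) = 1·(-12,-12) = (-12.0000,-12.0000)
o1: d²=40 ≤ ρ²=48; F_rep = 20·(-6,2)/40² = (-0.0750,0.0250)
o2: d²=197 > ρ²=48 → inactive
F = F_att + ΣF_rep = (-12.0750,-11.9750)
p' = p + 1/10·F = (2.7925,9.8025)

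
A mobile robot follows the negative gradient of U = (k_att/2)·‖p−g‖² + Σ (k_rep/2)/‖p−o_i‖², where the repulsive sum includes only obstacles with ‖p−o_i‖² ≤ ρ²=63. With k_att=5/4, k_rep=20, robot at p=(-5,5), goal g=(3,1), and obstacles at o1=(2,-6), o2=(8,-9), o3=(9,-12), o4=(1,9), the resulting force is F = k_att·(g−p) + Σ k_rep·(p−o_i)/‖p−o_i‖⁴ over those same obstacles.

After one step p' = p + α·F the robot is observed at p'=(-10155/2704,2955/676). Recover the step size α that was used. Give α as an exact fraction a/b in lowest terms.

F_att = 5/4·(g−p) = 5/4·(8,-4) = (10.0000,-5.0000)
o1: d²=170 > ρ²=63 → inactive
o2: d²=365 > ρ²=63 → inactive
o3: d²=485 > ρ²=63 → inactive
o4: d²=52 ≤ ρ²=63; F_rep = 20·(-6,-4)/52² = (-0.0444,-0.0296)
F = F_att + ΣF_rep = (9.9556,-5.0296)
Δp = p'−p = (1.2445,-0.6287); α = Δx/Fx = (3365/2704) / (3365/338) = 1/8
check: Δy/Fy = (-425/676) / (-850/169) = 1/8 ✓

α = 1/8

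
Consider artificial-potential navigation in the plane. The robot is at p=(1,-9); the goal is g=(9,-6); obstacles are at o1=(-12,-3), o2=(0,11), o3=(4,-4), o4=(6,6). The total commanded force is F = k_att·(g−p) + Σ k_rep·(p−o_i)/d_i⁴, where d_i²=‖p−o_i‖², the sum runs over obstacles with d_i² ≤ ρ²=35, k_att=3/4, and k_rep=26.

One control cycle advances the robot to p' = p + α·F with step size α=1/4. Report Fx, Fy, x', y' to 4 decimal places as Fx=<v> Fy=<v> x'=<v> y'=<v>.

F_att = 3/4·(g−p) = 3/4·(8,3) = (6.0000,2.2500)
o1: d²=205 > ρ²=35 → inactive
o2: d²=401 > ρ²=35 → inactive
o3: d²=34 ≤ ρ²=35; F_rep = 26·(-3,-5)/34² = (-0.0675,-0.1125)
o4: d²=250 > ρ²=35 → inactive
F = F_att + ΣF_rep = (5.9325,2.1375)
p' = p + 1/4·F = (2.4831,-8.4656)

Fx=5.9325 Fy=2.1375 x'=2.4831 y'=-8.4656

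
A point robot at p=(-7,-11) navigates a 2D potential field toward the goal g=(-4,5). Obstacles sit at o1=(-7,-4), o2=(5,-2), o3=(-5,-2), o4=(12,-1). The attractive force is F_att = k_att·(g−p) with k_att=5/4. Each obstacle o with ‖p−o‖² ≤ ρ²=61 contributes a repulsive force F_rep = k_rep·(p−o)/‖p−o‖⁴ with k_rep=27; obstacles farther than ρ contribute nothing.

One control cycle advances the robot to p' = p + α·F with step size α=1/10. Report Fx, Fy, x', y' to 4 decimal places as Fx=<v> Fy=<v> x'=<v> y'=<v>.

Fx=3.7500 Fy=19.9213 x'=-6.6250 y'=-9.0079

F_att = 5/4·(g−p) = 5/4·(3,16) = (3.7500,20.0000)
o1: d²=49 ≤ ρ²=61; F_rep = 27·(0,-7)/49² = (0.0000,-0.0787)
o2: d²=225 > ρ²=61 → inactive
o3: d²=85 > ρ²=61 → inactive
o4: d²=461 > ρ²=61 → inactive
F = F_att + ΣF_rep = (3.7500,19.9213)
p' = p + 1/10·F = (-6.6250,-9.0079)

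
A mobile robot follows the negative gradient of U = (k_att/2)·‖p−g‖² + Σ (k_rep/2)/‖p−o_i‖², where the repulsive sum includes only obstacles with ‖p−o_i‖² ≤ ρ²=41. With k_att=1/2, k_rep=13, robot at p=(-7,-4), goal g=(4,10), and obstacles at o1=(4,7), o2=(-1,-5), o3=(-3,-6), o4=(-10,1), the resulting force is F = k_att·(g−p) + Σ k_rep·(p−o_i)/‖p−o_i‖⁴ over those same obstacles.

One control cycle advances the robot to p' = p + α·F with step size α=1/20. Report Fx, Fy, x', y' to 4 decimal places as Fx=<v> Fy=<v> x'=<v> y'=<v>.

Fx=5.3468 Fy=7.0183 x'=-6.7327 y'=-3.6491

F_att = 1/2·(g−p) = 1/2·(11,14) = (5.5000,7.0000)
o1: d²=242 > ρ²=41 → inactive
o2: d²=37 ≤ ρ²=41; F_rep = 13·(-6,1)/37² = (-0.0570,0.0095)
o3: d²=20 ≤ ρ²=41; F_rep = 13·(-4,2)/20² = (-0.1300,0.0650)
o4: d²=34 ≤ ρ²=41; F_rep = 13·(3,-5)/34² = (0.0337,-0.0562)
F = F_att + ΣF_rep = (5.3468,7.0183)
p' = p + 1/20·F = (-6.7327,-3.6491)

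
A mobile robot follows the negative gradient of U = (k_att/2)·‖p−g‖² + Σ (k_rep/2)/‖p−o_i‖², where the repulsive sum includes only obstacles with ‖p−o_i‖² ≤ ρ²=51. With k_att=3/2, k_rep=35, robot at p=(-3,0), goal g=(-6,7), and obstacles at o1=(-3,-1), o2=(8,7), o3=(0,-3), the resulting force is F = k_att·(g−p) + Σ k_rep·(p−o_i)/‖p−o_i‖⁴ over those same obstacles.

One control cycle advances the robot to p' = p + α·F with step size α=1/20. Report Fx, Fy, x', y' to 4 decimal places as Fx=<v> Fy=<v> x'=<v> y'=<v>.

Fx=-4.8241 Fy=45.8241 x'=-3.2412 y'=2.2912

F_att = 3/2·(g−p) = 3/2·(-3,7) = (-4.5000,10.5000)
o1: d²=1 ≤ ρ²=51; F_rep = 35·(0,1)/1² = (0.0000,35.0000)
o2: d²=170 > ρ²=51 → inactive
o3: d²=18 ≤ ρ²=51; F_rep = 35·(-3,3)/18² = (-0.3241,0.3241)
F = F_att + ΣF_rep = (-4.8241,45.8241)
p' = p + 1/20·F = (-3.2412,2.2912)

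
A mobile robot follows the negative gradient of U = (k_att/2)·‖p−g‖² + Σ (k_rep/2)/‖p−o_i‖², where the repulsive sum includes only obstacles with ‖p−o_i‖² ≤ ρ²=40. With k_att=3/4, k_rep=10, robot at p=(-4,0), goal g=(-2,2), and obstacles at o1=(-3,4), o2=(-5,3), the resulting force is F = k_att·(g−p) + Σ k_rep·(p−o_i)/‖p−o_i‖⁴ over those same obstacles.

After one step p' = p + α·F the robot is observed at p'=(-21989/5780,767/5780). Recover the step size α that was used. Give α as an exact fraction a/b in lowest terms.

F_att = 3/4·(g−p) = 3/4·(2,2) = (1.5000,1.5000)
o1: d²=17 ≤ ρ²=40; F_rep = 10·(-1,-4)/17² = (-0.0346,-0.1384)
o2: d²=10 ≤ ρ²=40; F_rep = 10·(1,-3)/10² = (0.1000,-0.3000)
F = F_att + ΣF_rep = (1.5654,1.0616)
Δp = p'−p = (0.1957,0.1327); α = Δx/Fx = (1131/5780) / (2262/1445) = 1/8
check: Δy/Fy = (767/5780) / (1534/1445) = 1/8 ✓

α = 1/8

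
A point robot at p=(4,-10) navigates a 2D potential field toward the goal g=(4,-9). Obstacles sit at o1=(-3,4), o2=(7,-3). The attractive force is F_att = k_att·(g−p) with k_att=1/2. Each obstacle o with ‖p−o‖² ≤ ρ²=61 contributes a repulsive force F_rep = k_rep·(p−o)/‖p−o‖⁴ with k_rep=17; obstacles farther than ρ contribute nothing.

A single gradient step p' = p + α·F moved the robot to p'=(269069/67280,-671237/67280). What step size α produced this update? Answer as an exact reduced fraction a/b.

α = 1/20

F_att = 1/2·(g−p) = 1/2·(0,1) = (0.0000,0.5000)
o1: d²=245 > ρ²=61 → inactive
o2: d²=58 ≤ ρ²=61; F_rep = 17·(-3,-7)/58² = (-0.0152,-0.0354)
F = F_att + ΣF_rep = (-0.0152,0.4646)
Δp = p'−p = (-0.0008,0.0232); α = Δx/Fx = (-51/67280) / (-51/3364) = 1/20
check: Δy/Fy = (1563/67280) / (1563/3364) = 1/20 ✓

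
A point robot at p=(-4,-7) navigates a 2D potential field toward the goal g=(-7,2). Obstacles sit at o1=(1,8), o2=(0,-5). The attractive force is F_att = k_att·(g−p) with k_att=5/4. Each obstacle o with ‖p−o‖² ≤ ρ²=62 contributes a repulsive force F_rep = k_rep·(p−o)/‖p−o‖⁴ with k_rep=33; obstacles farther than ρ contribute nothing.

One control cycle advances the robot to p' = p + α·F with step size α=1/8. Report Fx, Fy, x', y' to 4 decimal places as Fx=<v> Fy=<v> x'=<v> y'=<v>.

Fx=-4.0800 Fy=11.0850 x'=-4.5100 y'=-5.6144

F_att = 5/4·(g−p) = 5/4·(-3,9) = (-3.7500,11.2500)
o1: d²=250 > ρ²=62 → inactive
o2: d²=20 ≤ ρ²=62; F_rep = 33·(-4,-2)/20² = (-0.3300,-0.1650)
F = F_att + ΣF_rep = (-4.0800,11.0850)
p' = p + 1/8·F = (-4.5100,-5.6144)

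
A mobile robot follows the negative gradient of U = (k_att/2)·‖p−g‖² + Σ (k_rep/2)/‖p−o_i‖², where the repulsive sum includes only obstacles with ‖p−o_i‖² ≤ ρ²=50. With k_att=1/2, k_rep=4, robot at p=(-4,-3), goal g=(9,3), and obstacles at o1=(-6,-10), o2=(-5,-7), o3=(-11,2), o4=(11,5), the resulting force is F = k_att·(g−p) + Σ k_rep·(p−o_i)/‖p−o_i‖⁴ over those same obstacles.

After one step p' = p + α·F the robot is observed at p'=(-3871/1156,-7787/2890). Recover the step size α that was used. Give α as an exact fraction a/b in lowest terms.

α = 1/10

F_att = 1/2·(g−p) = 1/2·(13,6) = (6.5000,3.0000)
o1: d²=53 > ρ²=50 → inactive
o2: d²=17 ≤ ρ²=50; F_rep = 4·(1,4)/17² = (0.0138,0.0554)
o3: d²=74 > ρ²=50 → inactive
o4: d²=289 > ρ²=50 → inactive
F = F_att + ΣF_rep = (6.5138,3.0554)
Δp = p'−p = (0.6514,0.3055); α = Δx/Fx = (753/1156) / (3765/578) = 1/10
check: Δy/Fy = (883/2890) / (883/289) = 1/10 ✓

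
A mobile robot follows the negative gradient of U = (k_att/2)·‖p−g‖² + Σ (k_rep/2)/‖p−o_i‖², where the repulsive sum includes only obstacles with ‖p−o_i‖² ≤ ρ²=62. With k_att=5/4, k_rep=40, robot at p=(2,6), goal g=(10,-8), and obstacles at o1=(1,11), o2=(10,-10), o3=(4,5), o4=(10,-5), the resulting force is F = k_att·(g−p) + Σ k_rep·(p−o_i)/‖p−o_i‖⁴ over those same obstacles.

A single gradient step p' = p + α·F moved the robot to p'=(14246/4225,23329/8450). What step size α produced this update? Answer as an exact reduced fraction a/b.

F_att = 5/4·(g−p) = 5/4·(8,-14) = (10.0000,-17.5000)
o1: d²=26 ≤ ρ²=62; F_rep = 40·(1,-5)/26² = (0.0592,-0.2959)
o2: d²=320 > ρ²=62 → inactive
o3: d²=5 ≤ ρ²=62; F_rep = 40·(-2,1)/5² = (-3.2000,1.6000)
o4: d²=185 > ρ²=62 → inactive
F = F_att + ΣF_rep = (6.8592,-16.1959)
Δp = p'−p = (1.3718,-3.2392); α = Δx/Fx = (5796/4225) / (5796/845) = 1/5
check: Δy/Fy = (-27371/8450) / (-27371/1690) = 1/5 ✓

α = 1/5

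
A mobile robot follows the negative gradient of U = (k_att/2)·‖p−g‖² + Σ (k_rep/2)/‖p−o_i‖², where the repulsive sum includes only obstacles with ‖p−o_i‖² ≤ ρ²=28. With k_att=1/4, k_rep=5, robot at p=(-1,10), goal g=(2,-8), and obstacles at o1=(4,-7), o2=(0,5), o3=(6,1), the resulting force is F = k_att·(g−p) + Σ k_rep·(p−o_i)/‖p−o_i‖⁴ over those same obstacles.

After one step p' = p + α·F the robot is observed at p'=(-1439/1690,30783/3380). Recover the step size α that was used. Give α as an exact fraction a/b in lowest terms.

α = 1/5

F_att = 1/4·(g−p) = 1/4·(3,-18) = (0.7500,-4.5000)
o1: d²=314 > ρ²=28 → inactive
o2: d²=26 ≤ ρ²=28; F_rep = 5·(-1,5)/26² = (-0.0074,0.0370)
o3: d²=130 > ρ²=28 → inactive
F = F_att + ΣF_rep = (0.7426,-4.4630)
Δp = p'−p = (0.1485,-0.8926); α = Δx/Fx = (251/1690) / (251/338) = 1/5
check: Δy/Fy = (-3017/3380) / (-3017/676) = 1/5 ✓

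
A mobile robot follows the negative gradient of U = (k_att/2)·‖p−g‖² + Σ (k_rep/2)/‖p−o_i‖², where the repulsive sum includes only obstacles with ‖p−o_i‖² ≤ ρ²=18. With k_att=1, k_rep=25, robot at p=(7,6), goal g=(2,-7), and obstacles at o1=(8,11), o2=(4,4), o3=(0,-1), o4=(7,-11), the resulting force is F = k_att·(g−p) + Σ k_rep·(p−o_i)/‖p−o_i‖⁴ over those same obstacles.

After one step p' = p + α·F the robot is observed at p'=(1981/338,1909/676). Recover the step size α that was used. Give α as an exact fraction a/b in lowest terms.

α = 1/4

F_att = 1·(g−p) = 1·(-5,-13) = (-5.0000,-13.0000)
o1: d²=26 > ρ²=18 → inactive
o2: d²=13 ≤ ρ²=18; F_rep = 25·(3,2)/13² = (0.4438,0.2959)
o3: d²=98 > ρ²=18 → inactive
o4: d²=289 > ρ²=18 → inactive
F = F_att + ΣF_rep = (-4.5562,-12.7041)
Δp = p'−p = (-1.1391,-3.1760); α = Δx/Fx = (-385/338) / (-770/169) = 1/4
check: Δy/Fy = (-2147/676) / (-2147/169) = 1/4 ✓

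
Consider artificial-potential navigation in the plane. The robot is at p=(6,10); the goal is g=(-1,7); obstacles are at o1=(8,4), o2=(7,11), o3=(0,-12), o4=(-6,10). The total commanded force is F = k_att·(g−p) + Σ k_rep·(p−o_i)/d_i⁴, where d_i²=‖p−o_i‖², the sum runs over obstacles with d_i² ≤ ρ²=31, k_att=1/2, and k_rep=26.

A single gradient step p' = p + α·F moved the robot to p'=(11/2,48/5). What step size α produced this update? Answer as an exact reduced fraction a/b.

F_att = 1/2·(g−p) = 1/2·(-7,-3) = (-3.5000,-1.5000)
o1: d²=40 > ρ²=31 → inactive
o2: d²=2 ≤ ρ²=31; F_rep = 26·(-1,-1)/2² = (-6.5000,-6.5000)
o3: d²=520 > ρ²=31 → inactive
o4: d²=144 > ρ²=31 → inactive
F = F_att + ΣF_rep = (-10.0000,-8.0000)
Δp = p'−p = (-0.5000,-0.4000); α = Δx/Fx = (-1/2) / (-10) = 1/20
check: Δy/Fy = (-2/5) / (-8) = 1/20 ✓

α = 1/20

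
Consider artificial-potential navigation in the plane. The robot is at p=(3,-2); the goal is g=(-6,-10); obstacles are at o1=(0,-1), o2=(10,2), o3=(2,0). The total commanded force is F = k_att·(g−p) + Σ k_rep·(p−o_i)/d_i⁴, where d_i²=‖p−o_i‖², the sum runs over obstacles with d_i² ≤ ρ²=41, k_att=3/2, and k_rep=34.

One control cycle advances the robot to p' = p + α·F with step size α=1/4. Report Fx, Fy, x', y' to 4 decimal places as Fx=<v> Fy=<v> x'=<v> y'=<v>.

F_att = 3/2·(g−p) = 3/2·(-9,-8) = (-13.5000,-12.0000)
o1: d²=10 ≤ ρ²=41; F_rep = 34·(3,-1)/10² = (1.0200,-0.3400)
o2: d²=65 > ρ²=41 → inactive
o3: d²=5 ≤ ρ²=41; F_rep = 34·(1,-2)/5² = (1.3600,-2.7200)
F = F_att + ΣF_rep = (-11.1200,-15.0600)
p' = p + 1/4·F = (0.2200,-5.7650)

Fx=-11.1200 Fy=-15.0600 x'=0.2200 y'=-5.7650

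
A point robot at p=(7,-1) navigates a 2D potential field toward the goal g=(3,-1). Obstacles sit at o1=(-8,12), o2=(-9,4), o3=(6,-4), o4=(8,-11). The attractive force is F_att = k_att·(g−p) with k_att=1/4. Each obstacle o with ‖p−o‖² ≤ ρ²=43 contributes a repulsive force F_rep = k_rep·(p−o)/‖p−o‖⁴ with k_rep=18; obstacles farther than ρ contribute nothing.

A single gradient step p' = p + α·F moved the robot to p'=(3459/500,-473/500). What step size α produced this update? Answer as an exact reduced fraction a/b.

α = 1/10

F_att = 1/4·(g−p) = 1/4·(-4,0) = (-1.0000,0.0000)
o1: d²=394 > ρ²=43 → inactive
o2: d²=281 > ρ²=43 → inactive
o3: d²=10 ≤ ρ²=43; F_rep = 18·(1,3)/10² = (0.1800,0.5400)
o4: d²=101 > ρ²=43 → inactive
F = F_att + ΣF_rep = (-0.8200,0.5400)
Δp = p'−p = (-0.0820,0.0540); α = Δx/Fx = (-41/500) / (-41/50) = 1/10
check: Δy/Fy = (27/500) / (27/50) = 1/10 ✓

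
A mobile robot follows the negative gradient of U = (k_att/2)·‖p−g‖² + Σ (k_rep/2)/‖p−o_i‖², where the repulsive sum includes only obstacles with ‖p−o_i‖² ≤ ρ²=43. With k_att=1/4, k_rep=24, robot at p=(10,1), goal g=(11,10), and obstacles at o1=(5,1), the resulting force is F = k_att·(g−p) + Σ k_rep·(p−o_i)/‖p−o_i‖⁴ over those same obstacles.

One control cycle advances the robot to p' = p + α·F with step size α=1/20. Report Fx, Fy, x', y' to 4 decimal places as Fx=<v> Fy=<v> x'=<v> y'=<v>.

F_att = 1/4·(g−p) = 1/4·(1,9) = (0.2500,2.2500)
o1: d²=25 ≤ ρ²=43; F_rep = 24·(5,0)/25² = (0.1920,0.0000)
F = F_att + ΣF_rep = (0.4420,2.2500)
p' = p + 1/20·F = (10.0221,1.1125)

Fx=0.4420 Fy=2.2500 x'=10.0221 y'=1.1125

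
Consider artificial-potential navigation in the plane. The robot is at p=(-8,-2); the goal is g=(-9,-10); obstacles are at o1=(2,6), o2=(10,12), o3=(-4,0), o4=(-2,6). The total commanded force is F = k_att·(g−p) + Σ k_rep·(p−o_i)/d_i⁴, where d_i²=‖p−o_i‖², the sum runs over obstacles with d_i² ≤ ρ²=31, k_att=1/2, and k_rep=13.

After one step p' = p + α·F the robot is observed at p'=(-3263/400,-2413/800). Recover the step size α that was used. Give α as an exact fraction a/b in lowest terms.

F_att = 1/2·(g−p) = 1/2·(-1,-8) = (-0.5000,-4.0000)
o1: d²=164 > ρ²=31 → inactive
o2: d²=520 > ρ²=31 → inactive
o3: d²=20 ≤ ρ²=31; F_rep = 13·(-4,-2)/20² = (-0.1300,-0.0650)
o4: d²=100 > ρ²=31 → inactive
F = F_att + ΣF_rep = (-0.6300,-4.0650)
Δp = p'−p = (-0.1575,-1.0163); α = Δx/Fx = (-63/400) / (-63/100) = 1/4
check: Δy/Fy = (-813/800) / (-813/200) = 1/4 ✓

α = 1/4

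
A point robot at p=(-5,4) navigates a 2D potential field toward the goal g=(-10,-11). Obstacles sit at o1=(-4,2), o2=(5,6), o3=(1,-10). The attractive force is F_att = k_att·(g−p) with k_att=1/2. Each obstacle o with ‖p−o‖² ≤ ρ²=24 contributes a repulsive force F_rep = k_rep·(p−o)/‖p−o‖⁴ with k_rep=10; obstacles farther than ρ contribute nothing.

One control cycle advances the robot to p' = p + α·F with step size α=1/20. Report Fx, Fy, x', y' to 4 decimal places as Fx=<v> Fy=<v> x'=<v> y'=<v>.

Fx=-2.9000 Fy=-6.7000 x'=-5.1450 y'=3.6650

F_att = 1/2·(g−p) = 1/2·(-5,-15) = (-2.5000,-7.5000)
o1: d²=5 ≤ ρ²=24; F_rep = 10·(-1,2)/5² = (-0.4000,0.8000)
o2: d²=104 > ρ²=24 → inactive
o3: d²=232 > ρ²=24 → inactive
F = F_att + ΣF_rep = (-2.9000,-6.7000)
p' = p + 1/20·F = (-5.1450,3.6650)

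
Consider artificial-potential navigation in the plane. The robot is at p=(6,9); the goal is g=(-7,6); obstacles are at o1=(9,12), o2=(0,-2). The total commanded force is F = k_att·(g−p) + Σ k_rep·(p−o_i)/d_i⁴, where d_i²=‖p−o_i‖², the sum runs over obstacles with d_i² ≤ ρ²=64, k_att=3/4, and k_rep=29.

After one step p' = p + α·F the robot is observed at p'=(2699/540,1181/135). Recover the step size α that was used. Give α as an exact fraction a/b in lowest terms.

F_att = 3/4·(g−p) = 3/4·(-13,-3) = (-9.7500,-2.2500)
o1: d²=18 ≤ ρ²=64; F_rep = 29·(-3,-3)/18² = (-0.2685,-0.2685)
o2: d²=157 > ρ²=64 → inactive
F = F_att + ΣF_rep = (-10.0185,-2.5185)
Δp = p'−p = (-1.0019,-0.2519); α = Δx/Fx = (-541/540) / (-541/54) = 1/10
check: Δy/Fy = (-34/135) / (-68/27) = 1/10 ✓

α = 1/10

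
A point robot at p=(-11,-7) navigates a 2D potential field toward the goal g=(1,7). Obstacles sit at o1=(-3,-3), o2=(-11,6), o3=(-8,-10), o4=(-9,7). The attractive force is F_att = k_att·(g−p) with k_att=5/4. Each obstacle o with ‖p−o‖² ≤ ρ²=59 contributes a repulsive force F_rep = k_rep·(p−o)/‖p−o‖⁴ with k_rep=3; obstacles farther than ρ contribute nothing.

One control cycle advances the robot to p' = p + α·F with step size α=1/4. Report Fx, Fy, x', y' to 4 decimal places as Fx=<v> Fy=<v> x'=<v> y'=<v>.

Fx=14.9722 Fy=17.5278 x'=-7.2569 y'=-2.6181

F_att = 5/4·(g−p) = 5/4·(12,14) = (15.0000,17.5000)
o1: d²=80 > ρ²=59 → inactive
o2: d²=169 > ρ²=59 → inactive
o3: d²=18 ≤ ρ²=59; F_rep = 3·(-3,3)/18² = (-0.0278,0.0278)
o4: d²=200 > ρ²=59 → inactive
F = F_att + ΣF_rep = (14.9722,17.5278)
p' = p + 1/4·F = (-7.2569,-2.6181)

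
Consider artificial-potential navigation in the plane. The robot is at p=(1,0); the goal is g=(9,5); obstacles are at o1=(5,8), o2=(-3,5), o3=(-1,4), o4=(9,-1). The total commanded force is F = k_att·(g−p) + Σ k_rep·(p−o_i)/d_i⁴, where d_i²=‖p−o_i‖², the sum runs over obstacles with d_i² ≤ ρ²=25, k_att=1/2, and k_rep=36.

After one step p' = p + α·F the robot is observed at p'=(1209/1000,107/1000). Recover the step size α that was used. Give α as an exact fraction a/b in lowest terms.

α = 1/20

F_att = 1/2·(g−p) = 1/2·(8,5) = (4.0000,2.5000)
o1: d²=80 > ρ²=25 → inactive
o2: d²=41 > ρ²=25 → inactive
o3: d²=20 ≤ ρ²=25; F_rep = 36·(2,-4)/20² = (0.1800,-0.3600)
o4: d²=65 > ρ²=25 → inactive
F = F_att + ΣF_rep = (4.1800,2.1400)
Δp = p'−p = (0.2090,0.1070); α = Δx/Fx = (209/1000) / (209/50) = 1/20
check: Δy/Fy = (107/1000) / (107/50) = 1/20 ✓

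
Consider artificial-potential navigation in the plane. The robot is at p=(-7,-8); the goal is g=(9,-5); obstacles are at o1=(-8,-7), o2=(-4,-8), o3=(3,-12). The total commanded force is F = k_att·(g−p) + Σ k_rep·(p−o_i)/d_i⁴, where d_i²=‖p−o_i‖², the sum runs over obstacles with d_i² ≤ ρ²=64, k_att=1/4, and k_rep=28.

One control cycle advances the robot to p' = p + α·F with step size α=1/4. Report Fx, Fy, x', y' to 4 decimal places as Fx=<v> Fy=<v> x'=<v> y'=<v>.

Fx=9.9630 Fy=-6.2500 x'=-4.5093 y'=-9.5625

F_att = 1/4·(g−p) = 1/4·(16,3) = (4.0000,0.7500)
o1: d²=2 ≤ ρ²=64; F_rep = 28·(1,-1)/2² = (7.0000,-7.0000)
o2: d²=9 ≤ ρ²=64; F_rep = 28·(-3,0)/9² = (-1.0370,0.0000)
o3: d²=116 > ρ²=64 → inactive
F = F_att + ΣF_rep = (9.9630,-6.2500)
p' = p + 1/4·F = (-4.5093,-9.5625)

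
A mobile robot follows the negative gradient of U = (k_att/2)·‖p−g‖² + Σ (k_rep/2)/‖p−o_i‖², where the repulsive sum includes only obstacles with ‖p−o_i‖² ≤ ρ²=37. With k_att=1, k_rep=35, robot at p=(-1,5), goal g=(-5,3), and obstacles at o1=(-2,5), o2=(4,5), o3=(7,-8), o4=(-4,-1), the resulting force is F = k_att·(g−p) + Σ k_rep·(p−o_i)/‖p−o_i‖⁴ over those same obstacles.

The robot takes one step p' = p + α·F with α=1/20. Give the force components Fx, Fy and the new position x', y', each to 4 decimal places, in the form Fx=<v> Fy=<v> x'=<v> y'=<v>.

F_att = 1·(g−p) = 1·(-4,-2) = (-4.0000,-2.0000)
o1: d²=1 ≤ ρ²=37; F_rep = 35·(1,0)/1² = (35.0000,0.0000)
o2: d²=25 ≤ ρ²=37; F_rep = 35·(-5,0)/25² = (-0.2800,0.0000)
o3: d²=233 > ρ²=37 → inactive
o4: d²=45 > ρ²=37 → inactive
F = F_att + ΣF_rep = (30.7200,-2.0000)
p' = p + 1/20·F = (0.5360,4.9000)

Fx=30.7200 Fy=-2.0000 x'=0.5360 y'=4.9000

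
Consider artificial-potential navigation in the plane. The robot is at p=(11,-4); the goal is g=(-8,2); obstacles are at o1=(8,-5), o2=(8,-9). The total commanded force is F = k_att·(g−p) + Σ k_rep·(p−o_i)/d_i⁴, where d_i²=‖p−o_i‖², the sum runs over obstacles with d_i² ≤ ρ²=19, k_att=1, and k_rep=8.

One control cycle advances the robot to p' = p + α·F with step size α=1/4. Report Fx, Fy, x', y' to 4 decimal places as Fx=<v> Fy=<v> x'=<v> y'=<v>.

Fx=-18.7600 Fy=6.0800 x'=6.3100 y'=-2.4800

F_att = 1·(g−p) = 1·(-19,6) = (-19.0000,6.0000)
o1: d²=10 ≤ ρ²=19; F_rep = 8·(3,1)/10² = (0.2400,0.0800)
o2: d²=34 > ρ²=19 → inactive
F = F_att + ΣF_rep = (-18.7600,6.0800)
p' = p + 1/4·F = (6.3100,-2.4800)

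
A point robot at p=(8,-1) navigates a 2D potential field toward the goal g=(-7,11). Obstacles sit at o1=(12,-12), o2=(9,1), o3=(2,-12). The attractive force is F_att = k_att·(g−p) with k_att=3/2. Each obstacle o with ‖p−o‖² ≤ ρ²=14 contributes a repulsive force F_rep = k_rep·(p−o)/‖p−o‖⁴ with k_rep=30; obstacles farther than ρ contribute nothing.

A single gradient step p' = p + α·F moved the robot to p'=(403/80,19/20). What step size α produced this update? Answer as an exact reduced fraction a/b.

F_att = 3/2·(g−p) = 3/2·(-15,12) = (-22.5000,18.0000)
o1: d²=137 > ρ²=14 → inactive
o2: d²=5 ≤ ρ²=14; F_rep = 30·(-1,-2)/5² = (-1.2000,-2.4000)
o3: d²=157 > ρ²=14 → inactive
F = F_att + ΣF_rep = (-23.7000,15.6000)
Δp = p'−p = (-2.9625,1.9500); α = Δx/Fx = (-237/80) / (-237/10) = 1/8
check: Δy/Fy = (39/20) / (78/5) = 1/8 ✓

α = 1/8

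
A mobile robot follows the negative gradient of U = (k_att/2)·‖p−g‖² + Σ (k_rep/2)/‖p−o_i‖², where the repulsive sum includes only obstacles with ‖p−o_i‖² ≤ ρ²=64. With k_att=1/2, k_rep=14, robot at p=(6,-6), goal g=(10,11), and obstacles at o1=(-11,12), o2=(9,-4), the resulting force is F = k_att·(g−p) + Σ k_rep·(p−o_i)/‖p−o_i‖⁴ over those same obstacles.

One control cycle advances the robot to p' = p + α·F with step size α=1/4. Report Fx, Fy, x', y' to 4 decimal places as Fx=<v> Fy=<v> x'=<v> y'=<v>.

Fx=1.7515 Fy=8.3343 x'=6.4379 y'=-3.9164

F_att = 1/2·(g−p) = 1/2·(4,17) = (2.0000,8.5000)
o1: d²=613 > ρ²=64 → inactive
o2: d²=13 ≤ ρ²=64; F_rep = 14·(-3,-2)/13² = (-0.2485,-0.1657)
F = F_att + ΣF_rep = (1.7515,8.3343)
p' = p + 1/4·F = (6.4379,-3.9164)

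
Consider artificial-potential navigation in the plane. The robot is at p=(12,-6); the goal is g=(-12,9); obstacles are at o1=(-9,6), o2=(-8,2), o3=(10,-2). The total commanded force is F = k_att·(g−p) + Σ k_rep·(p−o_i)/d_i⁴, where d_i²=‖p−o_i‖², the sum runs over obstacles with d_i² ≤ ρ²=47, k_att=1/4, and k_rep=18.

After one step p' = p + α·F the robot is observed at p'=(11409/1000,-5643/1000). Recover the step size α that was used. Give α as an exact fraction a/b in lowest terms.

α = 1/10

F_att = 1/4·(g−p) = 1/4·(-24,15) = (-6.0000,3.7500)
o1: d²=585 > ρ²=47 → inactive
o2: d²=464 > ρ²=47 → inactive
o3: d²=20 ≤ ρ²=47; F_rep = 18·(2,-4)/20² = (0.0900,-0.1800)
F = F_att + ΣF_rep = (-5.9100,3.5700)
Δp = p'−p = (-0.5910,0.3570); α = Δx/Fx = (-591/1000) / (-591/100) = 1/10
check: Δy/Fy = (357/1000) / (357/100) = 1/10 ✓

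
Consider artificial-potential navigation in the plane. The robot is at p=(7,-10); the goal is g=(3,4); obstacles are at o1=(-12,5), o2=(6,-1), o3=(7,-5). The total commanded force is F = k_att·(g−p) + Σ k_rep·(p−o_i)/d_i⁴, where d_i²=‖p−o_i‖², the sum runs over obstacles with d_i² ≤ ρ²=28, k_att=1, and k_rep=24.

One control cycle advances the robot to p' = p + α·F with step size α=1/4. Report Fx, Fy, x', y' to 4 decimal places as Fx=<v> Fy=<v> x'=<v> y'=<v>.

Fx=-4.0000 Fy=13.8080 x'=6.0000 y'=-6.5480

F_att = 1·(g−p) = 1·(-4,14) = (-4.0000,14.0000)
o1: d²=586 > ρ²=28 → inactive
o2: d²=82 > ρ²=28 → inactive
o3: d²=25 ≤ ρ²=28; F_rep = 24·(0,-5)/25² = (0.0000,-0.1920)
F = F_att + ΣF_rep = (-4.0000,13.8080)
p' = p + 1/4·F = (6.0000,-6.5480)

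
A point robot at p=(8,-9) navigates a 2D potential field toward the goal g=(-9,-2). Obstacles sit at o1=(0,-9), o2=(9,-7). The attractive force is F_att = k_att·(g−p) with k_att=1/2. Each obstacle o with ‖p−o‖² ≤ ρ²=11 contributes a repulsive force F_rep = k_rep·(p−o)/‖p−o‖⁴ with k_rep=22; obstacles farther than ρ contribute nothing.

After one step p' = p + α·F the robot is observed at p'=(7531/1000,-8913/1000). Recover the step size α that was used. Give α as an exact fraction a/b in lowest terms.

F_att = 1/2·(g−p) = 1/2·(-17,7) = (-8.5000,3.5000)
o1: d²=64 > ρ²=11 → inactive
o2: d²=5 ≤ ρ²=11; F_rep = 22·(-1,-2)/5² = (-0.8800,-1.7600)
F = F_att + ΣF_rep = (-9.3800,1.7400)
Δp = p'−p = (-0.4690,0.0870); α = Δx/Fx = (-469/1000) / (-469/50) = 1/20
check: Δy/Fy = (87/1000) / (87/50) = 1/20 ✓

α = 1/20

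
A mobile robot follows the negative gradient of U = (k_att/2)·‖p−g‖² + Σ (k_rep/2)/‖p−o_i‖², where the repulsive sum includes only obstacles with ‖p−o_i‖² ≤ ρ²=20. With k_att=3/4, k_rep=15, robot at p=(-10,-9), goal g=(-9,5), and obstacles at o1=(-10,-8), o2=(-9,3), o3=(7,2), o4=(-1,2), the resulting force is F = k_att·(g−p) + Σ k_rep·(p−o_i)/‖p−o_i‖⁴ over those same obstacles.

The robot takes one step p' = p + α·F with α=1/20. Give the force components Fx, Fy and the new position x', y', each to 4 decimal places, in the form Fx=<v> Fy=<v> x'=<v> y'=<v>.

F_att = 3/4·(g−p) = 3/4·(1,14) = (0.7500,10.5000)
o1: d²=1 ≤ ρ²=20; F_rep = 15·(0,-1)/1² = (0.0000,-15.0000)
o2: d²=145 > ρ²=20 → inactive
o3: d²=410 > ρ²=20 → inactive
o4: d²=202 > ρ²=20 → inactive
F = F_att + ΣF_rep = (0.7500,-4.5000)
p' = p + 1/20·F = (-9.9625,-9.2250)

Fx=0.7500 Fy=-4.5000 x'=-9.9625 y'=-9.2250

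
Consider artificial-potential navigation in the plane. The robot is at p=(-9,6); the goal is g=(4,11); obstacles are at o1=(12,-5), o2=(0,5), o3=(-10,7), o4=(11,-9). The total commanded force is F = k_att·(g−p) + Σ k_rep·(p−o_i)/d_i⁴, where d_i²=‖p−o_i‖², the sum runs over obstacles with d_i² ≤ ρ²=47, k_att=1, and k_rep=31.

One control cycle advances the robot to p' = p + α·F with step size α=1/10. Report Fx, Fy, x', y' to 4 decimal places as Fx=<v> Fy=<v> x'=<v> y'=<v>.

F_att = 1·(g−p) = 1·(13,5) = (13.0000,5.0000)
o1: d²=562 > ρ²=47 → inactive
o2: d²=82 > ρ²=47 → inactive
o3: d²=2 ≤ ρ²=47; F_rep = 31·(1,-1)/2² = (7.7500,-7.7500)
o4: d²=625 > ρ²=47 → inactive
F = F_att + ΣF_rep = (20.7500,-2.7500)
p' = p + 1/10·F = (-6.9250,5.7250)

Fx=20.7500 Fy=-2.7500 x'=-6.9250 y'=5.7250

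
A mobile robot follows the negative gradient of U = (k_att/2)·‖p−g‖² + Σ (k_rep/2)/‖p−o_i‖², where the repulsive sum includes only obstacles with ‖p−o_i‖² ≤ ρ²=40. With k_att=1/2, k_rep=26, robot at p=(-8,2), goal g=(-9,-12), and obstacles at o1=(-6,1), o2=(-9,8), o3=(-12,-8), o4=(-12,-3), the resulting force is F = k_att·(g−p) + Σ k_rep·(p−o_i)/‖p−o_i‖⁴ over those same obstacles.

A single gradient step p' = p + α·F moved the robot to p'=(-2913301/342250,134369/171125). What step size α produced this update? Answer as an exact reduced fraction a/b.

α = 1/5

F_att = 1/2·(g−p) = 1/2·(-1,-14) = (-0.5000,-7.0000)
o1: d²=5 ≤ ρ²=40; F_rep = 26·(-2,1)/5² = (-2.0800,1.0400)
o2: d²=37 ≤ ρ²=40; F_rep = 26·(1,-6)/37² = (0.0190,-0.1140)
o3: d²=116 > ρ²=40 → inactive
o4: d²=41 > ρ²=40 → inactive
F = F_att + ΣF_rep = (-2.5610,-6.0740)
Δp = p'−p = (-0.5122,-1.2148); α = Δx/Fx = (-175301/342250) / (-175301/68450) = 1/5
check: Δy/Fy = (-207881/171125) / (-207881/34225) = 1/5 ✓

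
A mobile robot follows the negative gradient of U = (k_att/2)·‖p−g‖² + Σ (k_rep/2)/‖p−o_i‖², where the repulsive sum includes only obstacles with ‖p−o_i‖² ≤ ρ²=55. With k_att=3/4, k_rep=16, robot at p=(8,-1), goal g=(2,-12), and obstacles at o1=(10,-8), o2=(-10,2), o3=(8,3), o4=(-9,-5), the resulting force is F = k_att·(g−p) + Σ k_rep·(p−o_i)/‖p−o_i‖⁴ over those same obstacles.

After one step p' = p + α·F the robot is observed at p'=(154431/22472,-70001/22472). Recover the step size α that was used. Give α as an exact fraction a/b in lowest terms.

α = 1/4

F_att = 3/4·(g−p) = 3/4·(-6,-11) = (-4.5000,-8.2500)
o1: d²=53 ≤ ρ²=55; F_rep = 16·(-2,7)/53² = (-0.0114,0.0399)
o2: d²=333 > ρ²=55 → inactive
o3: d²=16 ≤ ρ²=55; F_rep = 16·(0,-4)/16² = (0.0000,-0.2500)
o4: d²=305 > ρ²=55 → inactive
F = F_att + ΣF_rep = (-4.5114,-8.4601)
Δp = p'−p = (-1.1278,-2.1150); α = Δx/Fx = (-25345/22472) / (-25345/5618) = 1/4
check: Δy/Fy = (-47529/22472) / (-47529/5618) = 1/4 ✓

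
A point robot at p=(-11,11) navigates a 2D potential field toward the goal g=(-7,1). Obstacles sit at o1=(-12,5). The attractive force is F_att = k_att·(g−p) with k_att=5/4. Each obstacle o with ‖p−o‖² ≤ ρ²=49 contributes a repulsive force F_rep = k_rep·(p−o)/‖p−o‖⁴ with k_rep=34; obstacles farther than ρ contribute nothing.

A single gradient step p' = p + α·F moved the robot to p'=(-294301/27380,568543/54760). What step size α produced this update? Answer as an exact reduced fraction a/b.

α = 1/20

F_att = 5/4·(g−p) = 5/4·(4,-10) = (5.0000,-12.5000)
o1: d²=37 ≤ ρ²=49; F_rep = 34·(1,6)/37² = (0.0248,0.1490)
F = F_att + ΣF_rep = (5.0248,-12.3510)
Δp = p'−p = (0.2512,-0.6175); α = Δx/Fx = (6879/27380) / (6879/1369) = 1/20
check: Δy/Fy = (-33817/54760) / (-33817/2738) = 1/20 ✓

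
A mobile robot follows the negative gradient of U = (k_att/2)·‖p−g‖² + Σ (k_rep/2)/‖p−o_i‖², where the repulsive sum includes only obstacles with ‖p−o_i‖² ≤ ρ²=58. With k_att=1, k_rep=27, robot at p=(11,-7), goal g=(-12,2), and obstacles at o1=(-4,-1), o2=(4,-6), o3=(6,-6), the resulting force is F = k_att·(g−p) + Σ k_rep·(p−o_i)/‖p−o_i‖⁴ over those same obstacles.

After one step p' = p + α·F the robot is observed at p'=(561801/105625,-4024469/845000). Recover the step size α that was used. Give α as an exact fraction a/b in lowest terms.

F_att = 1·(g−p) = 1·(-23,9) = (-23.0000,9.0000)
o1: d²=261 > ρ²=58 → inactive
o2: d²=50 ≤ ρ²=58; F_rep = 27·(7,-1)/50² = (0.0756,-0.0108)
o3: d²=26 ≤ ρ²=58; F_rep = 27·(5,-1)/26² = (0.1997,-0.0399)
F = F_att + ΣF_rep = (-22.7247,8.9493)
Δp = p'−p = (-5.6812,2.2373); α = Δx/Fx = (-600074/105625) / (-2400296/105625) = 1/4
check: Δy/Fy = (1890531/845000) / (1890531/211250) = 1/4 ✓

α = 1/4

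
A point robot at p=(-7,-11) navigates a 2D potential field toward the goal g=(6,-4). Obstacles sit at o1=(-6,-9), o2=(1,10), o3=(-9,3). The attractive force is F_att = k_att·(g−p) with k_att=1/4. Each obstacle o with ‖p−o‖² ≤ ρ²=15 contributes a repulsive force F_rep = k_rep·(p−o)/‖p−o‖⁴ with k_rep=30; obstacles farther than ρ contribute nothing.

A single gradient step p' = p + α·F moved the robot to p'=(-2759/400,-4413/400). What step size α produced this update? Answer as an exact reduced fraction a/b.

F_att = 1/4·(g−p) = 1/4·(13,7) = (3.2500,1.7500)
o1: d²=5 ≤ ρ²=15; F_rep = 30·(-1,-2)/5² = (-1.2000,-2.4000)
o2: d²=505 > ρ²=15 → inactive
o3: d²=200 > ρ²=15 → inactive
F = F_att + ΣF_rep = (2.0500,-0.6500)
Δp = p'−p = (0.1025,-0.0325); α = Δx/Fx = (41/400) / (41/20) = 1/20
check: Δy/Fy = (-13/400) / (-13/20) = 1/20 ✓

α = 1/20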